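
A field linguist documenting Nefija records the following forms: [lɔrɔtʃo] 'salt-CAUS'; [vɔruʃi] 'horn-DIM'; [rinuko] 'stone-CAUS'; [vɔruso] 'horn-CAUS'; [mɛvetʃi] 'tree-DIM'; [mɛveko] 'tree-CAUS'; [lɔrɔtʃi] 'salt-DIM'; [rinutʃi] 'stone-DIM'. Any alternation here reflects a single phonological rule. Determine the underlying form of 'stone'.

The stem for 'stone' ends in [tʃ] in [rinutʃi] but [k] in [rinuko].
The stem 'salt' ([lɔrɔtʃi], [lɔrɔtʃo]) shows [tʃ] unchanged in both environments, so [tʃ] cannot be basic with [k] derived before the CAUS suffix.
Therefore /k/ is basic and [tʃ] is derived by palatalization before a front vowel (/k/ and /s/ become palato-alveolar [tʃ] and [ʃ] before a front vowel).
Hence 'stone' is /rinuk/ underlyingly.

/rinuk/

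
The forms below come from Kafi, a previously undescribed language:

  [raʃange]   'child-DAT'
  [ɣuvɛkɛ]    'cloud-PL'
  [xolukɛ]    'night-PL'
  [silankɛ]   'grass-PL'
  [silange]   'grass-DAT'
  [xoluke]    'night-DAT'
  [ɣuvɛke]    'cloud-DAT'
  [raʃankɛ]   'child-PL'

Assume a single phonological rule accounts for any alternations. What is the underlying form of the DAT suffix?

The DAT suffix surfaces as [-ge] and [-ke], depending on the final segment of the stem.
By contrast the PL suffix keeps its initial [k] throughout — that segment must be underlying.
So the underlying form is /-ge/, and voiced stops become voiceless after a vowel.

/-ge/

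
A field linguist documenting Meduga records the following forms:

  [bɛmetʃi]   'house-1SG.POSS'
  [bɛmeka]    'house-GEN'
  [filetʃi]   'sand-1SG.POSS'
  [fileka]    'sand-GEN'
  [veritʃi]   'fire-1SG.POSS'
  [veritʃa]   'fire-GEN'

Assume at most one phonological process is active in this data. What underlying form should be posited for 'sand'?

/filek/

The root 'sand' surfaces as [filetʃi] and [fileka], with a stem-final [tʃ] ~ [k] alternation.
The stem 'fire' ([veritʃi], [veritʃa]) shows [tʃ] unchanged in both environments, so [tʃ] cannot be basic with [k] derived before the GEN suffix.
The underlying segment must be /k/; /k/ becomes palato-alveolar [tʃ] before a front vowel, yielding [tʃ] there.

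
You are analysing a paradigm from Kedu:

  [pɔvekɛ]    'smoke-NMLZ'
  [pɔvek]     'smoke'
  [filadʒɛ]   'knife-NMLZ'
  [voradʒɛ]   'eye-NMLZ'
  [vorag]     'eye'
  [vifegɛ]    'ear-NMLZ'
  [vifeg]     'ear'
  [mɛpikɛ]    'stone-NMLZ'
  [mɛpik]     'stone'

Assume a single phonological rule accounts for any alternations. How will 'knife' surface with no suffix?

The stem for 'eye' ends in [dʒ] in [voradʒɛ] but [g] in [vorag].
Compare 'ear', with invariant [g] in [vifegɛ] and [vifeg]: an analysis with underlying /g/ and a rule producing [dʒ] before the NMLZ suffix would wrongly predict alternation here too.
Therefore /dʒ/ is basic and [g] is derived by depalatalization (palato-alveolar /dʒ/ becomes [g] when no front vowel follows).
From [filadʒɛ] the stem 'knife' is /filadʒ/; when no front vowel follows this yields [filag].

[filag]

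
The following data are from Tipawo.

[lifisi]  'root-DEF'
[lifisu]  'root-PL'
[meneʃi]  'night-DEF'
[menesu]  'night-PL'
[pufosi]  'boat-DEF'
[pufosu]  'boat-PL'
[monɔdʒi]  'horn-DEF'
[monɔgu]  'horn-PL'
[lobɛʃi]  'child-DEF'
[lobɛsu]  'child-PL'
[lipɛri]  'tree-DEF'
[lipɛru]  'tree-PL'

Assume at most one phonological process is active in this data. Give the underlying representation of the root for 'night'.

The root 'night' surfaces as [meneʃi] and [menesu], with a stem-final [ʃ] ~ [s] alternation.
If /s/ were underlying and a rule turned it into [ʃ] before the DEF suffix, 'root' would also alternate; but it has [s] in both [lifisi] and [lifisu].
The alternation reflects depalatalization: palato-alveolar /dʒ/ and /ʃ/ become [g] and [s] when no front vowel follows. /ʃ/ is underlying.

/meneʃ/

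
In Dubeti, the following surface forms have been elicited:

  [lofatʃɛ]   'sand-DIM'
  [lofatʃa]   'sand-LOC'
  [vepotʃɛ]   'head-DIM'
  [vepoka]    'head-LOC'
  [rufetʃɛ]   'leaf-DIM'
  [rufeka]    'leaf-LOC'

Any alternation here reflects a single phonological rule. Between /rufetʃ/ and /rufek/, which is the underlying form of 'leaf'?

/rufek/

The stem for 'leaf' ends in [tʃ] in [rufetʃɛ] but [k] in [rufeka].
If /tʃ/ were underlying and a rule turned it into [k] before the LOC suffix, 'sand' would also alternate; but it has [tʃ] in both [lofatʃɛ] and [lofatʃa].
Therefore /k/ is basic and [tʃ] is derived by palatalization before a front vowel (/k/ becomes palato-alveolar [tʃ] before a front vowel).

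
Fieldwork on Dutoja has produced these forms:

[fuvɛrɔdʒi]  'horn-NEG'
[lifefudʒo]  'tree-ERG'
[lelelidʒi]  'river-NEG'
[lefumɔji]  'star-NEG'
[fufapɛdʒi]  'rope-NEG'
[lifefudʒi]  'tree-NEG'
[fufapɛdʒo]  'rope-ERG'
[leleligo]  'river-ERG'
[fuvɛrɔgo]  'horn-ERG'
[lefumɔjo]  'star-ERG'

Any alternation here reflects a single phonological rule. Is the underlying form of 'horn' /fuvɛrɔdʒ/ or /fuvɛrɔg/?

/fuvɛrɔg/

The stem for 'horn' ends in [g] in [fuvɛrɔgo] but [dʒ] in [fuvɛrɔdʒi].
The stem 'tree' ([lifefudʒo], [lifefudʒi]) shows [dʒ] unchanged in both environments, so [dʒ] cannot be basic with [g] derived before the ERG suffix.
The underlying segment must be /g/; /g/ becomes palato-alveolar [dʒ] before a front vowel, yielding [dʒ] there.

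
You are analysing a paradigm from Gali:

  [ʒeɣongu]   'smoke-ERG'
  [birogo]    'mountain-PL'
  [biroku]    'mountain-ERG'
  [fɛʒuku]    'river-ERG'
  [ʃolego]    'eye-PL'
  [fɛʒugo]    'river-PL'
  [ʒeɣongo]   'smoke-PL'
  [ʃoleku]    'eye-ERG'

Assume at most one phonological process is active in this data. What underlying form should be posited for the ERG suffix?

/-ku/

The ERG suffix surfaces as [-gu] and [-ku], depending on the final segment of the stem.
By contrast the PL suffix keeps its initial [g] throughout — that segment must be underlying.
So the underlying form is /-ku/, and voiceless stops become voiced after a nasal.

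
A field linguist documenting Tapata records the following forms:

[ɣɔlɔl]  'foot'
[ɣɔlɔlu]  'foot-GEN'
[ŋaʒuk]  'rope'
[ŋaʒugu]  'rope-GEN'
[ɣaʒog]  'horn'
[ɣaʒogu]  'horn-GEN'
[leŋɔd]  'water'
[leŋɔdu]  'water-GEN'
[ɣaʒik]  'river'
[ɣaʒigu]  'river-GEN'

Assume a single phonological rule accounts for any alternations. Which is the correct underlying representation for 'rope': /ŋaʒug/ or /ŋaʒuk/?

The stem for 'rope' ends in [k] in [ŋaʒuk] but [g] in [ŋaʒugu].
If /g/ were underlying and a rule turned it into [k] in isolation, 'horn' would also alternate; but it has [g] in both [ɣaʒog] and [ɣaʒogu].
The underlying segment must be /k/; voiceless stops become voiced between vowels, yielding [g] there.

/ŋaʒuk/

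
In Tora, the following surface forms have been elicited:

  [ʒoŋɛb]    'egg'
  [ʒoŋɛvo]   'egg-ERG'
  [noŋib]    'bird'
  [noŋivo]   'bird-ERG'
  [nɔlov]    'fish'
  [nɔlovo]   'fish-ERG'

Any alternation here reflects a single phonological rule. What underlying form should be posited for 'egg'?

/ʒoŋɛb/

'egg' shows [b] ~ [v] at the end of the stem ([ʒoŋɛb] vs [ʒoŋɛvo]).
If /v/ were underlying and a rule turned it into [b] in isolation, 'fish' would also alternate; but it has [v] in both [nɔlov] and [nɔlovo].
The alternation reflects intervocalic spirantization: voiced stops become fricatives between vowels. /b/ is underlying.
The underlying form of 'egg' is therefore /ʒoŋɛb/.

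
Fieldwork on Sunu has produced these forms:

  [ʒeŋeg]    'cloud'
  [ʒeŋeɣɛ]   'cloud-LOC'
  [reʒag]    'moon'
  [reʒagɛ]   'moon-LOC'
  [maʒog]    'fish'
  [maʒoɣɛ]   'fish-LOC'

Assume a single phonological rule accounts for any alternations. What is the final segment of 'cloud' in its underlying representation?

/ɣ/

'cloud' shows [g] ~ [ɣ] at the end of the stem ([ʒeŋeg] vs [ʒeŋeɣɛ]).
If /g/ were underlying and a rule turned it into [ɣ] before the LOC suffix, 'moon' would also alternate; but it has [g] in both [reʒag] and [reʒagɛ].
The alternation reflects word-final hardening: voiced fricatives become stops word-finally. /ɣ/ is underlying.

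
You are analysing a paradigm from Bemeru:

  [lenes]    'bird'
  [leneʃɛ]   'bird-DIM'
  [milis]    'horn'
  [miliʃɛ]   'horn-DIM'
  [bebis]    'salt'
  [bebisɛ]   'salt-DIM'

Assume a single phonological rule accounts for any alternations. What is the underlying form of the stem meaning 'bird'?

/leneʃ/

In [lenes] and [leneʃɛ] the final segment of 'bird' alternates: [s] ~ [ʃ].
The stem 'salt' ([bebis], [bebisɛ]) shows [s] unchanged in both environments, so [s] cannot be basic with [ʃ] derived before the DIM suffix.
So /ʃ/ is underlying, and a rule of depalatalization — palato-alveolar /ʃ/ becomes [s] when no front vowel follows — gives [s].
So 'bird' = /leneʃ/.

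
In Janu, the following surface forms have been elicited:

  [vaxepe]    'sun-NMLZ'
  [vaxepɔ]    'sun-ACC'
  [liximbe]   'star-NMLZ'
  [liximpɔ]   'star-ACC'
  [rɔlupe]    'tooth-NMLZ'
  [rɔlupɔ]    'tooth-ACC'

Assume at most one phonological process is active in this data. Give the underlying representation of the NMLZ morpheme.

The NMLZ morpheme has two allomorphs, [-be] and [-pe].
By contrast the ACC suffix keeps its initial [p] throughout — that segment must be underlying.
So the underlying form is /-be/, and voiced stops become voiceless after a vowel.

/-be/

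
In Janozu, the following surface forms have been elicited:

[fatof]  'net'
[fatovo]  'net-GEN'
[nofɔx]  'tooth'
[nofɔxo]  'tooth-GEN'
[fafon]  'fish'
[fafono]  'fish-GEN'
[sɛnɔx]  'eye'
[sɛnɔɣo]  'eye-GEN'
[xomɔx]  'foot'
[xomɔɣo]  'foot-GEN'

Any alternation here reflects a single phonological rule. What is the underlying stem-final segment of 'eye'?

/ɣ/

In [sɛnɔx] and [sɛnɔɣo] the final segment of 'eye' alternates: [x] ~ [ɣ].
Compare 'tooth', with invariant [x] in [nofɔx] and [nofɔxo]: an analysis with underlying /x/ and a rule producing [ɣ] before the GEN suffix would wrongly predict alternation here too.
The alternation reflects word-final obstruent devoicing: voiced obstruents become voiceless word-finally. /ɣ/ is underlying.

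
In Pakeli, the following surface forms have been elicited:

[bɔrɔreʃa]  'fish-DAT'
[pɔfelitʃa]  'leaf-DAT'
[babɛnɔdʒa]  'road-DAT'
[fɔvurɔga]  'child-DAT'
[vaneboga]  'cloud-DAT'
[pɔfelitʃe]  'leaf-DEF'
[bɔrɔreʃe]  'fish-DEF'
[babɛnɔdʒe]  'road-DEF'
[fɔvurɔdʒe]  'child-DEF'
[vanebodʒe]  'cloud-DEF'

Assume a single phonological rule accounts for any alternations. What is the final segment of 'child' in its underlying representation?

The root 'child' surfaces as [fɔvurɔdʒe] and [fɔvurɔga], with a stem-final [dʒ] ~ [g] alternation.
If /dʒ/ were underlying and a rule turned it into [g] before the DAT suffix, 'road' would also alternate; but it has [dʒ] in both [babɛnɔdʒe] and [babɛnɔdʒa].
The alternation reflects palatalization before a front vowel: /g/ becomes palato-alveolar [dʒ] before a front vowel. /g/ is underlying.

/g/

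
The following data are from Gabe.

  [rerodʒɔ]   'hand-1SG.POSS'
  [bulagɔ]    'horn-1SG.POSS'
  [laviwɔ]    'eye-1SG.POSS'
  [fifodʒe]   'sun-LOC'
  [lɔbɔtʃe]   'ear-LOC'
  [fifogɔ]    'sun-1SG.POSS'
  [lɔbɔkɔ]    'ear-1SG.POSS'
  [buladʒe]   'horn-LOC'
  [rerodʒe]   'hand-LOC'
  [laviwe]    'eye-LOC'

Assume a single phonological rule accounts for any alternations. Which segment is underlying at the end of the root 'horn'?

/g/

The stem for 'horn' ends in [dʒ] in [buladʒe] but [g] in [bulagɔ].
The stem 'hand' ([rerodʒe], [rerodʒɔ]) shows [dʒ] unchanged in both environments, so [dʒ] cannot be basic with [g] derived before the 1SG.POSS suffix.
Therefore /g/ is basic and [dʒ] is derived by palatalization before a front vowel (/k/ and /g/ become palato-alveolar [tʃ] and [dʒ] before a front vowel).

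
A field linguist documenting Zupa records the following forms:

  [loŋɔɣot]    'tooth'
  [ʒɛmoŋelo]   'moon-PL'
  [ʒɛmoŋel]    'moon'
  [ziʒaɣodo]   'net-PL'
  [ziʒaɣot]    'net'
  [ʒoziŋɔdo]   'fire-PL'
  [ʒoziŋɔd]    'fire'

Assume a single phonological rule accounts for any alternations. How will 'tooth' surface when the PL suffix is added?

'net' shows [d] ~ [t] at the end of the stem ([ziʒaɣodo] vs [ziʒaɣot]).
But 'fire' keeps [d] in both environments ([ʒoziŋɔdo], [ʒoziŋɔd]), so there is no rule changing /d/ to [t] in isolation.
The alternation reflects intervocalic voicing: voiceless stops become voiced between vowels. /t/ is underlying.
From [loŋɔɣot] the stem 'tooth' is /loŋɔɣot/; between vowels this yields [loŋɔɣodo].

[loŋɔɣodo]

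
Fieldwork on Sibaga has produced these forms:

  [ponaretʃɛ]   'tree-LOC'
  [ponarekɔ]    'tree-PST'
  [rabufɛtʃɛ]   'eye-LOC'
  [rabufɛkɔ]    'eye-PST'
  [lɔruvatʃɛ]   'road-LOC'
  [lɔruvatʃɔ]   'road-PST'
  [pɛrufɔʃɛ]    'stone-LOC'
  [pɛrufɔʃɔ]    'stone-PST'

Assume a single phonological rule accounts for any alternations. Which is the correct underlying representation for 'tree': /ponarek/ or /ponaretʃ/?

'tree' shows [tʃ] ~ [k] at the end of the stem ([ponaretʃɛ] vs [ponarekɔ]).
The stem 'road' ([lɔruvatʃɛ], [lɔruvatʃɔ]) shows [tʃ] unchanged in both environments, so [tʃ] cannot be basic with [k] derived before the PST suffix.
So /k/ is underlying, and a rule of palatalization before a front vowel — /k/ becomes palato-alveolar [tʃ] before a front vowel — gives [tʃ].

/ponarek/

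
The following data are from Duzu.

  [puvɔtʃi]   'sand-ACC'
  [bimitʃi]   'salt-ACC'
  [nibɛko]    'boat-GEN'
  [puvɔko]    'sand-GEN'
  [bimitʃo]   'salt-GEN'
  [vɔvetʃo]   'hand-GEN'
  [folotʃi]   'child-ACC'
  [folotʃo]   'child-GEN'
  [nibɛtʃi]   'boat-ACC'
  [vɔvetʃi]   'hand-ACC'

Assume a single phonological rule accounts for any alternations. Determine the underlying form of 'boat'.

In [nibɛko] and [nibɛtʃi] the final segment of 'boat' alternates: [k] ~ [tʃ].
But 'salt' keeps [tʃ] in both environments ([bimitʃo], [bimitʃi]), so there is no rule changing /tʃ/ to [k] before the GEN suffix.
Therefore /k/ is basic and [tʃ] is derived by palatalization before a front vowel (/k/ becomes palato-alveolar [tʃ] before a front vowel).
Hence 'boat' is /nibɛk/ underlyingly.

/nibɛk/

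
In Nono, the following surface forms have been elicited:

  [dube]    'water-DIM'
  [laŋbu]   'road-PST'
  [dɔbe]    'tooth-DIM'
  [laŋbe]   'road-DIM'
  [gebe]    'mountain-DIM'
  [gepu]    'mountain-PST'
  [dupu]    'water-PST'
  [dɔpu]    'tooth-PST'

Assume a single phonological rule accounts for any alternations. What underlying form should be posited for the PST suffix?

/-pu/

The PST suffix surfaces as [-bu] and [-pu], depending on the final segment of the stem.
By contrast the DIM suffix keeps its initial [b] throughout — that segment must be underlying.
The PST suffix is therefore /-pu/ underlyingly, with post-nasal voicing: voiceless stops become voiced after a nasal.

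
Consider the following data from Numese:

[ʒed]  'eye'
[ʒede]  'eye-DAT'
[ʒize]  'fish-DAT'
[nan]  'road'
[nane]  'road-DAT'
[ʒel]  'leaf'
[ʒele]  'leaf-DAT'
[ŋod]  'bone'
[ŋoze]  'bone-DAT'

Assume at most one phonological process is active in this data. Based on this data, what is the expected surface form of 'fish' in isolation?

[ʒid]

In [ŋod] and [ŋoze] the final segment of 'bone' alternates: [d] ~ [z].
But 'eye' keeps [d] in both environments ([ʒed], [ʒede]), so there is no rule changing /d/ to [z] before the DAT suffix.
So /z/ is underlying, and a rule of word-final hardening — voiced fricatives become stops word-finally — gives [d].
From [ʒize] the stem 'fish' is /ʒiz/; word-finally this yields [ʒid].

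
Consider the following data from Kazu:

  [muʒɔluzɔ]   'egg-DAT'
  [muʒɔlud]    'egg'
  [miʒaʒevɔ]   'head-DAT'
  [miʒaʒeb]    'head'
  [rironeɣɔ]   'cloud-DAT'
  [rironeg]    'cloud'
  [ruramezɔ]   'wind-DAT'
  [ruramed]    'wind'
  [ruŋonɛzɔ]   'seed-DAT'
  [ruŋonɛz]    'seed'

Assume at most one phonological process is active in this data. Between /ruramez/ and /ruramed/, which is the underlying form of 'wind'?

/ruramed/

'wind' shows [z] ~ [d] at the end of the stem ([ruramezɔ] vs [ruramed]).
Compare 'seed', with invariant [z] in [ruŋonɛzɔ] and [ruŋonɛz]: an analysis with underlying /z/ and a rule producing [d] in isolation would wrongly predict alternation here too.
The alternation reflects intervocalic spirantization: voiced stops become fricatives between vowels. /d/ is underlying.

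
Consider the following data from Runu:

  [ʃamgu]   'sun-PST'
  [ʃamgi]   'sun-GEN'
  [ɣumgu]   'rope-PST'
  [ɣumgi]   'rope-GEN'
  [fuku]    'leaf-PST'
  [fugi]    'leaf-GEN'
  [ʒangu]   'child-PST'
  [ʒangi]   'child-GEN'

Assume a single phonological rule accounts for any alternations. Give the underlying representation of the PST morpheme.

/-ku/

The PST morpheme has two allomorphs, [-gu] and [-ku].
The GEN suffix, which begins with [g], is invariant after every stem; so [g] is not altered by any rule here.
The PST suffix is therefore /-ku/ underlyingly, with post-nasal voicing: voiceless stops become voiced after a nasal.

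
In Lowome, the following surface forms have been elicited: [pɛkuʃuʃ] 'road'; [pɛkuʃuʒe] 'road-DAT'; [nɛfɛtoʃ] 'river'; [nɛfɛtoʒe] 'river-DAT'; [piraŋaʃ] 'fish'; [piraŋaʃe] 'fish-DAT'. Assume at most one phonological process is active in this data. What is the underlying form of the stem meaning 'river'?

/nɛfɛtoʒ/

The root 'river' surfaces as [nɛfɛtoʃ] and [nɛfɛtoʒe], with a stem-final [ʃ] ~ [ʒ] alternation.
If /ʃ/ were underlying and a rule turned it into [ʒ] before the DAT suffix, 'fish' would also alternate; but it has [ʃ] in both [piraŋaʃ] and [piraŋaʃe].
The underlying segment must be /ʒ/; voiced obstruents become voiceless word-finally, yielding [ʃ] there.
The underlying form of 'river' is therefore /nɛfɛtoʒ/.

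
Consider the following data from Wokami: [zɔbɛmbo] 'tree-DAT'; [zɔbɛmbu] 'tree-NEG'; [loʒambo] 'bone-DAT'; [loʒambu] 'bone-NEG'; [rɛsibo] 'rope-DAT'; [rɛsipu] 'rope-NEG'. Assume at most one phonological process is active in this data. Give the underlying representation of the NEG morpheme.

The NEG suffix surfaces as [-bu] and [-pu], depending on the final segment of the stem.
By contrast the DAT suffix keeps its initial [b] throughout — that segment must be underlying.
So the underlying form is /-pu/, and voiceless stops become voiced after a nasal.

/-pu/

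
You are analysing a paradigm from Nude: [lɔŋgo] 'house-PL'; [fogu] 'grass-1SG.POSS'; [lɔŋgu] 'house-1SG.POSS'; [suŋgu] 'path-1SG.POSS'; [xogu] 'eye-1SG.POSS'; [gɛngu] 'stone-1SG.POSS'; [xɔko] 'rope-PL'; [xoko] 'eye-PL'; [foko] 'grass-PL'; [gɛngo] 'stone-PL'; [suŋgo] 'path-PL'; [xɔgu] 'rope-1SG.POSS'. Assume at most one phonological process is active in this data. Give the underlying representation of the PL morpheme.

/-ko/

The PL morpheme has two allomorphs, [-go] and [-ko].
The 1SG.POSS suffix, which begins with [g], is invariant after every stem; so [g] is not altered by any rule here.
The PL suffix is therefore /-ko/ underlyingly, with post-nasal voicing: voiceless stops become voiced after a nasal.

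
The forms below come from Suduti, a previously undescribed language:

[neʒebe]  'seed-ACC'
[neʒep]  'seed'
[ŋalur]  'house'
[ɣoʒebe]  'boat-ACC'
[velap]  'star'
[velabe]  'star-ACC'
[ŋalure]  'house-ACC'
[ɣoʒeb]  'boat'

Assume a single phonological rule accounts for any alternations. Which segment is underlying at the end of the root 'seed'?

'seed' shows [p] ~ [b] at the end of the stem ([neʒep] vs [neʒebe]).
Compare 'boat', with invariant [b] in [ɣoʒeb] and [ɣoʒebe]: an analysis with underlying /b/ and a rule producing [p] in isolation would wrongly predict alternation here too.
The underlying segment must be /p/; voiceless stops become voiced between vowels, yielding [b] there.

/p/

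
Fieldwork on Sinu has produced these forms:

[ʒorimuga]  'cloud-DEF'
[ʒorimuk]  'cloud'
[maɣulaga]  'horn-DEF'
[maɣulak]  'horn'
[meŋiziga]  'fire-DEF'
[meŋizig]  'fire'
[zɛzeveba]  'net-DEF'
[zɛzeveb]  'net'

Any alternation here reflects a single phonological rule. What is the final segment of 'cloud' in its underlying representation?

/k/

The root 'cloud' surfaces as [ʒorimuga] and [ʒorimuk], with a stem-final [g] ~ [k] alternation.
If /g/ were underlying and a rule turned it into [k] in isolation, 'fire' would also alternate; but it has [g] in both [meŋiziga] and [meŋizig].
Therefore /k/ is basic and [g] is derived by intervocalic voicing (voiceless stops become voiced between vowels).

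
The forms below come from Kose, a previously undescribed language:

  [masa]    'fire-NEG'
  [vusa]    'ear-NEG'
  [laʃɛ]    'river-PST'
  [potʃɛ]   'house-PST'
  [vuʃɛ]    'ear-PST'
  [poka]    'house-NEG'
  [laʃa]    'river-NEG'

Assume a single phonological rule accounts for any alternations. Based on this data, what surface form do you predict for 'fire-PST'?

[maʃɛ]

In [vusa] and [vuʃɛ] the final segment of 'ear' alternates: [s] ~ [ʃ].
The stem 'river' ([laʃa], [laʃɛ]) shows [ʃ] unchanged in both environments, so [ʃ] cannot be basic with [s] derived before the NEG suffix.
Therefore /s/ is basic and [ʃ] is derived by palatalization before a front vowel (/k/ and /s/ become palato-alveolar [tʃ] and [ʃ] before a front vowel).
From [masa] the stem 'fire' is /mas/; before a front vowel this yields [maʃɛ].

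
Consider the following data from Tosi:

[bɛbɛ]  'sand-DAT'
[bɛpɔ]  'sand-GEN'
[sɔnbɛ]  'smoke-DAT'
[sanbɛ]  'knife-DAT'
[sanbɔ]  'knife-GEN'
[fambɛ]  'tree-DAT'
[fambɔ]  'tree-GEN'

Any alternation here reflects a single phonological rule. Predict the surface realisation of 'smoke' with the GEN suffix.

[sɔnbɔ]

The GEN suffix surfaces as [-bɔ] and [-pɔ], depending on the final segment of the stem.
The DAT suffix, which begins with [b], is invariant after every stem; so [b] is not altered by any rule here.
So the underlying form is /-pɔ/, and voiceless stops become voiced after a nasal.
After 'smoke', which ends in a nasal, the suffix surfaces as [-bɔ], giving [sɔnbɔ].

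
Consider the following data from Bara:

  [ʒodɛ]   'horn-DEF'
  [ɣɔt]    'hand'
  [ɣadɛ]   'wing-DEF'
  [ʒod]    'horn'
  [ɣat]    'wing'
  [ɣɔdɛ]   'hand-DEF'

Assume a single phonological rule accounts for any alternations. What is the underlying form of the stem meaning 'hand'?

The stem for 'hand' ends in [t] in [ɣɔt] but [d] in [ɣɔdɛ].
The stem 'horn' ([ʒod], [ʒodɛ]) shows [d] unchanged in both environments, so [d] cannot be basic with [t] derived in isolation.
Therefore /t/ is basic and [d] is derived by intervocalic voicing (voiceless stops become voiced between vowels).
The underlying form of 'hand' is therefore /ɣɔt/.

/ɣɔt/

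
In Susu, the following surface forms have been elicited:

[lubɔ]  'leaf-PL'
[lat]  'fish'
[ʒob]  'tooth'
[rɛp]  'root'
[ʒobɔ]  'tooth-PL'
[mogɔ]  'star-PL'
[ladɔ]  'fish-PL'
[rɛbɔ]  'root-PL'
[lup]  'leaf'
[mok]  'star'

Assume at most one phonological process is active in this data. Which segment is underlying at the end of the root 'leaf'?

/p/

The root 'leaf' surfaces as [lup] and [lubɔ], with a stem-final [p] ~ [b] alternation.
The stem 'tooth' ([ʒob], [ʒobɔ]) shows [b] unchanged in both environments, so [b] cannot be basic with [p] derived in isolation.
The alternation reflects intervocalic voicing: voiceless stops become voiced between vowels. /p/ is underlying.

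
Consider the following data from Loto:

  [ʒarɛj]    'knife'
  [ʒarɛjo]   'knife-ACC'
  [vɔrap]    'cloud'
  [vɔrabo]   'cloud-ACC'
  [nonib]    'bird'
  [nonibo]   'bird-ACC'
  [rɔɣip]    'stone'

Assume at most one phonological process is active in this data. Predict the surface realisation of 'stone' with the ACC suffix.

In [vɔrap] and [vɔrabo] the final segment of 'cloud' alternates: [p] ~ [b].
Compare 'bird', with invariant [b] in [nonib] and [nonibo]: an analysis with underlying /b/ and a rule producing [p] in isolation would wrongly predict alternation here too.
The underlying segment must be /p/; voiceless stops become voiced between vowels, yielding [b] there.
The one attested form of 'stone', [rɔɣip], shows underlying /rɔɣip/. Applying the same rule between vowels gives [rɔɣibo].

[rɔɣibo]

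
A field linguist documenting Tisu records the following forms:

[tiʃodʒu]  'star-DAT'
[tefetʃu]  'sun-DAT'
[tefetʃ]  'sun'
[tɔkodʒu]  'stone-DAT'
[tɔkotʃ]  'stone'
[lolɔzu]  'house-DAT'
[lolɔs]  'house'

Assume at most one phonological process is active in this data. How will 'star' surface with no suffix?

The stem for 'stone' ends in [dʒ] in [tɔkodʒu] but [tʃ] in [tɔkotʃ].
But 'sun' keeps [tʃ] in both environments ([tefetʃu], [tefetʃ]), so there is no rule changing /tʃ/ to [dʒ] before the DAT suffix.
The alternation reflects word-final obstruent devoicing: voiced obstruents become voiceless word-finally. /dʒ/ is underlying.
From [tiʃodʒu] the stem 'star' is /tiʃodʒ/; word-finally this yields [tiʃotʃ].

[tiʃotʃ]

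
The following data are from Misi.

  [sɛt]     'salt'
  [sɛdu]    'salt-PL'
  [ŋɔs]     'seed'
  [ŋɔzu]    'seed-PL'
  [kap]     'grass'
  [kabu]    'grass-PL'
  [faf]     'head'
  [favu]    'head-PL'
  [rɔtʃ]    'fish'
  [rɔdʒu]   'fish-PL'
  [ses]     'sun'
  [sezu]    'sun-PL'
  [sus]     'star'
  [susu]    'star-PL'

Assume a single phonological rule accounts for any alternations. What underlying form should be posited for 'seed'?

/ŋɔz/

'seed' shows [s] ~ [z] at the end of the stem ([ŋɔs] vs [ŋɔzu]).
The stem 'star' ([sus], [susu]) shows [s] unchanged in both environments, so [s] cannot be basic with [z] derived before the PL suffix.
Therefore /z/ is basic and [s] is derived by word-final obstruent devoicing (voiced obstruents become voiceless word-finally).
So 'seed' = /ŋɔz/.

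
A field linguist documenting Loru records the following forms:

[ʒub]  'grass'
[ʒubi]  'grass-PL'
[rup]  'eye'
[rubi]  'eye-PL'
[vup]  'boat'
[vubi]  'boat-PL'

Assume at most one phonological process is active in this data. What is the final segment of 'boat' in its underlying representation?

/p/

In [vup] and [vubi] the final segment of 'boat' alternates: [p] ~ [b].
Compare 'grass', with invariant [b] in [ʒub] and [ʒubi]: an analysis with underlying /b/ and a rule producing [p] in isolation would wrongly predict alternation here too.
So /p/ is underlying, and a rule of intervocalic voicing — voiceless stops become voiced between vowels — gives [b].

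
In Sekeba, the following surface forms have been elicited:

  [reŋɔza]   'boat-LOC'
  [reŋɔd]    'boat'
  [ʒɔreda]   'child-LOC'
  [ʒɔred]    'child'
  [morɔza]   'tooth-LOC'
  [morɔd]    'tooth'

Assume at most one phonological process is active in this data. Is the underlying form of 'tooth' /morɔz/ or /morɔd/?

/morɔz/

'tooth' shows [z] ~ [d] at the end of the stem ([morɔza] vs [morɔd]).
The stem 'child' ([ʒɔreda], [ʒɔred]) shows [d] unchanged in both environments, so [d] cannot be basic with [z] derived before the LOC suffix.
So /z/ is underlying, and a rule of word-final hardening — voiced fricatives become stops word-finally — gives [d].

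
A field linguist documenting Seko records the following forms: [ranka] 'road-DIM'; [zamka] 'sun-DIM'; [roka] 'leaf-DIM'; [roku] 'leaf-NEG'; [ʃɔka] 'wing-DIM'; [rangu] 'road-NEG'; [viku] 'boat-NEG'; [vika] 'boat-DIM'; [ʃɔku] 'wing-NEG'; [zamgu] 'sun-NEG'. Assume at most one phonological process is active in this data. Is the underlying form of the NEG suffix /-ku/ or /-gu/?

/-gu/

The NEG morpheme has two allomorphs, [-gu] and [-ku].
The DIM suffix, which begins with [k], is invariant after every stem; so [k] is not altered by any rule here.
So the underlying form is /-gu/, and voiced stops become voiceless after a vowel.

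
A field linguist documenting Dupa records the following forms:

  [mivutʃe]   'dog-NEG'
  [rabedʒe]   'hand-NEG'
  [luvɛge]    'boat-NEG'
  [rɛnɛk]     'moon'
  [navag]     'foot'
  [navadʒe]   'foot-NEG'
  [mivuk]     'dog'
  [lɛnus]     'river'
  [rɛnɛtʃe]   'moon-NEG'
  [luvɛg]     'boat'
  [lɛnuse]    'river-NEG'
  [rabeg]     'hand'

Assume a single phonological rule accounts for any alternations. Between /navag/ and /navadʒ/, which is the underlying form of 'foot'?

/navadʒ/

'foot' shows [g] ~ [dʒ] at the end of the stem ([navag] vs [navadʒe]).
The stem 'boat' ([luvɛg], [luvɛge]) shows [g] unchanged in both environments, so [g] cannot be basic with [dʒ] derived before the NEG suffix.
The alternation reflects depalatalization: palato-alveolar /tʃ/ and /dʒ/ become [k] and [g] when no front vowel follows. /dʒ/ is underlying.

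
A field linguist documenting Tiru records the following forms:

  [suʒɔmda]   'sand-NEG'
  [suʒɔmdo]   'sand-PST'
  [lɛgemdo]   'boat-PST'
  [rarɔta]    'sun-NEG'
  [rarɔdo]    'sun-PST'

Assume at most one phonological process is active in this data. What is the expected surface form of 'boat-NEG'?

[lɛgemda]

The NEG suffix surfaces as [-da] and [-ta], depending on the final segment of the stem.
By contrast the PST suffix keeps its initial [d] throughout — that segment must be underlying.
So the underlying form is /-ta/, and voiceless stops become voiced after a nasal.
After 'boat', which ends in a nasal, the suffix surfaces as [-da], giving [lɛgemda].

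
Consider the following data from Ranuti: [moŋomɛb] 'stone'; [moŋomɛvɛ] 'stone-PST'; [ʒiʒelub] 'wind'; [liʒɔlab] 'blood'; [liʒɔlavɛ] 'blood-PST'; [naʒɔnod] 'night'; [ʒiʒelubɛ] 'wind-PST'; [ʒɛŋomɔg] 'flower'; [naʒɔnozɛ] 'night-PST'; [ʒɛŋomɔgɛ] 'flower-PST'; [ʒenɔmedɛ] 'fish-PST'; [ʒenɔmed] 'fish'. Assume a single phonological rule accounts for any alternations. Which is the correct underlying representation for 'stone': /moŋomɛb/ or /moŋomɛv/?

'stone' shows [v] ~ [b] at the end of the stem ([moŋomɛvɛ] vs [moŋomɛb]).
The stem 'wind' ([ʒiʒelubɛ], [ʒiʒelub]) shows [b] unchanged in both environments, so [b] cannot be basic with [v] derived before the PST suffix.
The underlying segment must be /v/; voiced fricatives become stops word-finally, yielding [b] there.

/moŋomɛv/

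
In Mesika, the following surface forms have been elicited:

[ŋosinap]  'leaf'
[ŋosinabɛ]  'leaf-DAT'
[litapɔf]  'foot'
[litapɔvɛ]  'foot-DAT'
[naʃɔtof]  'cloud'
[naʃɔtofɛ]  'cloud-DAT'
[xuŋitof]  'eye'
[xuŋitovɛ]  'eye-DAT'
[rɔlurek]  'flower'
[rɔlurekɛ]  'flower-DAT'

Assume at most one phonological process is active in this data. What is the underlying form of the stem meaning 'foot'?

/litapɔv/

'foot' shows [f] ~ [v] at the end of the stem ([litapɔf] vs [litapɔvɛ]).
The stem 'cloud' ([naʃɔtof], [naʃɔtofɛ]) shows [f] unchanged in both environments, so [f] cannot be basic with [v] derived before the DAT suffix.
Therefore /v/ is basic and [f] is derived by word-final obstruent devoicing (voiced obstruents become voiceless word-finally).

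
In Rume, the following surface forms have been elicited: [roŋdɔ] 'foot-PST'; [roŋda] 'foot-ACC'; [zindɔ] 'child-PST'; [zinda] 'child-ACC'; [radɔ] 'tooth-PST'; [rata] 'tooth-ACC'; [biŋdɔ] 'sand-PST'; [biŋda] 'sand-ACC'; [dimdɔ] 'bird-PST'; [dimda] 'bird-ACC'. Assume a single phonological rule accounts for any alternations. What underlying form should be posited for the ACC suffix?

/-ta/

The ACC suffix surfaces as [-da] and [-ta], depending on the final segment of the stem.
The PST suffix, which begins with [d], is invariant after every stem; so [d] is not altered by any rule here.
The ACC suffix is therefore /-ta/ underlyingly, with post-nasal voicing: voiceless stops become voiced after a nasal.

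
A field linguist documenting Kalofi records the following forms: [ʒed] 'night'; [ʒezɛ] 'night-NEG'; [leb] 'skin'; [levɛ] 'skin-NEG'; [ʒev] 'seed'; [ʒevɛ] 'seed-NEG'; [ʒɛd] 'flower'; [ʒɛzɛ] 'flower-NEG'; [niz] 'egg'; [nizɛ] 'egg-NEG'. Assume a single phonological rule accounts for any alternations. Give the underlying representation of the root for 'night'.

'night' shows [d] ~ [z] at the end of the stem ([ʒed] vs [ʒezɛ]).
If /z/ were underlying and a rule turned it into [d] in isolation, 'egg' would also alternate; but it has [z] in both [niz] and [nizɛ].
So /d/ is underlying, and a rule of intervocalic spirantization — voiced stops become fricatives between vowels — gives [z].

/ʒed/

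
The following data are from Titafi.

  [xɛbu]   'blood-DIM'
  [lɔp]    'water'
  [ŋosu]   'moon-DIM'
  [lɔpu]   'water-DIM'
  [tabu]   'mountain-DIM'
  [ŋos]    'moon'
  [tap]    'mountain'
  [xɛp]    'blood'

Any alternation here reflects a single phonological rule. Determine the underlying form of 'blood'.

In [xɛp] and [xɛbu] the final segment of 'blood' alternates: [p] ~ [b].
If /p/ were underlying and a rule turned it into [b] before the DIM suffix, 'water' would also alternate; but it has [p] in both [lɔp] and [lɔpu].
The alternation reflects word-final obstruent devoicing: voiced obstruents become voiceless word-finally. /b/ is underlying.

/xɛb/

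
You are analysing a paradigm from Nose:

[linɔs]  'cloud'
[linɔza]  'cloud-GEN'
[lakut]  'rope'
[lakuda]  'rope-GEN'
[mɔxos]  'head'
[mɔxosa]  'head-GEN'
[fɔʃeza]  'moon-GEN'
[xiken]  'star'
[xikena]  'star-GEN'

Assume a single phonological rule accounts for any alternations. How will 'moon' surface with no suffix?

[fɔʃes]

The stem for 'cloud' ends in [s] in [linɔs] but [z] in [linɔza].
But 'head' keeps [s] in both environments ([mɔxos], [mɔxosa]), so there is no rule changing /s/ to [z] before the GEN suffix.
So /z/ is underlying, and a rule of word-final obstruent devoicing — voiced obstruents become voiceless word-finally — gives [s].
From [fɔʃeza] the stem 'moon' is /fɔʃez/; word-finally this yields [fɔʃes].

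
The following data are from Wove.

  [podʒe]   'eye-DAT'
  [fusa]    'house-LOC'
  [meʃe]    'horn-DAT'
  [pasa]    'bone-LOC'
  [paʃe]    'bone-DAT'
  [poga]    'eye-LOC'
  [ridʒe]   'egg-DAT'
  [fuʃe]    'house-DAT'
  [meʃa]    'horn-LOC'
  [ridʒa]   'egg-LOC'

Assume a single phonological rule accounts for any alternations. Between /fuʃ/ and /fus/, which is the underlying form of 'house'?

/fus/

'house' shows [ʃ] ~ [s] at the end of the stem ([fuʃe] vs [fusa]).
The stem 'horn' ([meʃe], [meʃa]) shows [ʃ] unchanged in both environments, so [ʃ] cannot be basic with [s] derived before the LOC suffix.
So /s/ is underlying, and a rule of palatalization before a front vowel — /g/ and /s/ become palato-alveolar [dʒ] and [ʃ] before a front vowel — gives [ʃ].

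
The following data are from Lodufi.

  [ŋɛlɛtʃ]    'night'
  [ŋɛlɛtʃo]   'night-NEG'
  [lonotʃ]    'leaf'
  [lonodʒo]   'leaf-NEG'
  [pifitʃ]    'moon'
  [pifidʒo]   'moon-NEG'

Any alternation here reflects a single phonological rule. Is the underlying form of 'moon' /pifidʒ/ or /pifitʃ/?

'moon' shows [tʃ] ~ [dʒ] at the end of the stem ([pifitʃ] vs [pifidʒo]).
Compare 'night', with invariant [tʃ] in [ŋɛlɛtʃ] and [ŋɛlɛtʃo]: an analysis with underlying /tʃ/ and a rule producing [dʒ] before the NEG suffix would wrongly predict alternation here too.
The alternation reflects word-final obstruent devoicing: voiced obstruents become voiceless word-finally. /dʒ/ is underlying.

/pifidʒ/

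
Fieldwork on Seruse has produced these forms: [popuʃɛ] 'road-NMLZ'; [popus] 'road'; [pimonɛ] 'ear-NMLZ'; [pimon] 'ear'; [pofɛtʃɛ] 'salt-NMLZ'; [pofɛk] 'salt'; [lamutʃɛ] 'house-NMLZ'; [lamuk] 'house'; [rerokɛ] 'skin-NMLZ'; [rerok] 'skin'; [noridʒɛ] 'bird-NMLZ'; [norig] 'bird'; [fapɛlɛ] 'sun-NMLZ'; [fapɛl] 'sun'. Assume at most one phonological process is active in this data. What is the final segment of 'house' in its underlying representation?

/tʃ/

'house' shows [tʃ] ~ [k] at the end of the stem ([lamutʃɛ] vs [lamuk]).
But 'skin' keeps [k] in both environments ([rerokɛ], [rerok]), so there is no rule changing /k/ to [tʃ] before the NMLZ suffix.
The alternation reflects depalatalization: palato-alveolar /tʃ/, /dʒ/ and /ʃ/ become [k], [g] and [s] when no front vowel follows. /tʃ/ is underlying.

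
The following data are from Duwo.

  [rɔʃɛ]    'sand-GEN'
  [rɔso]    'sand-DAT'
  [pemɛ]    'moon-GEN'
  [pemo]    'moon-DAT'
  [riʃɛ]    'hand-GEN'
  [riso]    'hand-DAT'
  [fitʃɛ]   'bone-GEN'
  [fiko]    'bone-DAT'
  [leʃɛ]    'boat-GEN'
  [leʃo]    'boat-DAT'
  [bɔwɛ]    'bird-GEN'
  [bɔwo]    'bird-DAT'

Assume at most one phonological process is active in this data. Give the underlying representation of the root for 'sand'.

'sand' shows [ʃ] ~ [s] at the end of the stem ([rɔʃɛ] vs [rɔso]).
If /ʃ/ were underlying and a rule turned it into [s] before the DAT suffix, 'boat' would also alternate; but it has [ʃ] in both [leʃɛ] and [leʃo].
So /s/ is underlying, and a rule of palatalization before a front vowel — /k/ and /s/ become palato-alveolar [tʃ] and [ʃ] before a front vowel — gives [ʃ].

/rɔs/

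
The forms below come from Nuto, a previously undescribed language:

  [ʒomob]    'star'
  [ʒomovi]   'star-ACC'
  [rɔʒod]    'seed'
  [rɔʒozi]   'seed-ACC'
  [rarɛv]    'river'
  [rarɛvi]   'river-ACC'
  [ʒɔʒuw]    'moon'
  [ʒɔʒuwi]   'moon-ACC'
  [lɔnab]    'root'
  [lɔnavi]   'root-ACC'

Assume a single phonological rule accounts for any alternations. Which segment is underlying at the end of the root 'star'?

/b/

'star' shows [b] ~ [v] at the end of the stem ([ʒomob] vs [ʒomovi]).
If /v/ were underlying and a rule turned it into [b] in isolation, 'river' would also alternate; but it has [v] in both [rarɛv] and [rarɛvi].
So /b/ is underlying, and a rule of intervocalic spirantization — voiced stops become fricatives between vowels — gives [v].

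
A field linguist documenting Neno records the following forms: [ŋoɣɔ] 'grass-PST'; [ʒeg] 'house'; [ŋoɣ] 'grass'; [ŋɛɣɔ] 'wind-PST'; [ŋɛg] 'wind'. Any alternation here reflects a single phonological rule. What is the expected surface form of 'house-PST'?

[ʒeɣɔ]

The root 'wind' surfaces as [ŋɛg] and [ŋɛɣɔ], with a stem-final [g] ~ [ɣ] alternation.
Compare 'grass', with invariant [ɣ] in [ŋoɣ] and [ŋoɣɔ]: an analysis with underlying /ɣ/ and a rule producing [g] in isolation would wrongly predict alternation here too.
So /g/ is underlying, and a rule of intervocalic spirantization — voiced stops become fricatives between vowels — gives [ɣ].
The one attested form of 'house', [ʒeg], shows underlying /ʒeg/. Applying the same rule between vowels gives [ʒeɣɔ].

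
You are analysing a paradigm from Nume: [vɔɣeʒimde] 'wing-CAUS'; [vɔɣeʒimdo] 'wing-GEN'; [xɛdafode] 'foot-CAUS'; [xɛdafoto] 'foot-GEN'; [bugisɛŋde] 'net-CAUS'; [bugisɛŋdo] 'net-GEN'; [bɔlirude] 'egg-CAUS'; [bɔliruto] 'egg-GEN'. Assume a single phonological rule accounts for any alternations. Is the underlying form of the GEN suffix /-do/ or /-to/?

The GEN suffix surfaces as [-do] and [-to], depending on the final segment of the stem.
By contrast the CAUS suffix keeps its initial [d] throughout — that segment must be underlying.
The GEN suffix is therefore /-to/ underlyingly, with post-nasal voicing: voiceless stops become voiced after a nasal.

/-to/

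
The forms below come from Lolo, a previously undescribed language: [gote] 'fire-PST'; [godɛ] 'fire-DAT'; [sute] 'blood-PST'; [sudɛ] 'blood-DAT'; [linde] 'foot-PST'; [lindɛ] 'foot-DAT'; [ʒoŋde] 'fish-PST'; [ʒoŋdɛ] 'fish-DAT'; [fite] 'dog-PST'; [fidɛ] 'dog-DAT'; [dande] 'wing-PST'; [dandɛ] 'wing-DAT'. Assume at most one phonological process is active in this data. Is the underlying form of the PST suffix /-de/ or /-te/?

The PST suffix surfaces as [-de] and [-te], depending on the final segment of the stem.
The DAT suffix, which begins with [d], is invariant after every stem; so [d] is not altered by any rule here.
So the underlying form is /-te/, and voiceless stops become voiced after a nasal.

/-te/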